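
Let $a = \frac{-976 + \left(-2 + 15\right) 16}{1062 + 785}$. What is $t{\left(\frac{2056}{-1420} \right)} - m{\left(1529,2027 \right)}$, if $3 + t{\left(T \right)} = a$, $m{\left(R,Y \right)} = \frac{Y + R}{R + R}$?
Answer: $- \frac{12930427}{2824063} \approx -4.5787$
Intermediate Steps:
$m{\left(R,Y \right)} = \frac{R + Y}{2 R}$
$a = - \frac{768}{1847}$ ($a = \frac{-976 + 13 \cdot 16}{1847} = \left(-976 + 208\right) \frac{1}{1847} = \left(-768\right) \frac{1}{1847} = - \frac{768}{1847} \approx -0.41581$)
$t{\left(T \right)} = - \frac{6309}{1847}$ ($t{\left(T \right)} = -3 - \frac{768}{1847} = - \frac{6309}{1847}$)
$t{\left(\frac{2056}{-1420} \right)} - m{\left(1529,2027 \right)} = - \frac{6309}{1847} - \frac{1529 + 2027}{2 \cdot 1529} = - \frac{6309}{1847} - \frac{1}{2} \cdot \frac{1}{1529} \cdot 3556 = - \frac{6309}{1847} - \frac{1778}{1529} = - \frac{12930427}{2824063}$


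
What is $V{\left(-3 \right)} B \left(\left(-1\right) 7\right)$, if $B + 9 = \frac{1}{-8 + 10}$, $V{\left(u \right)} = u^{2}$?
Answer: $\frac{1071}{2} \approx 535.5$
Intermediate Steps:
$B = - \frac{17}{2}$ ($B = -9 + \frac{1}{-8 + 10} = -9 + \frac{1}{2} = - \frac{17}{2} \approx -8.5$)
$V{\left(-3 \right)} B \left(\left(-1\right) 7\right) = \left(-3\right)^{2} \left(- \frac{17}{2}\right) \left(\left(-1\right) 7\right) = 9 \left(- \frac{17}{2}\right) \left(-7\right) = \left(- \frac{153}{2}\right) \left(-7\right) = \frac{1071}{2}$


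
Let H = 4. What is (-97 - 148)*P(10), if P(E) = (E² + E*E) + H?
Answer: -49980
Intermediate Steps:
P(E) = 4 + 2*E² (P(E) = (E² + E*E) + 4 = (E² + E²) + 4 = 2*E² + 4 = 4 + 2*E²)
(-97 - 148)*P(10) = (-97 - 148)*(4 + 2*10²) = -245*(4 + 2*100) = -245*(4 + 200) = -245*204 = -49980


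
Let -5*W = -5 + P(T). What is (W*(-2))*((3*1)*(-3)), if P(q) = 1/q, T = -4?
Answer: 189/10 ≈ 18.900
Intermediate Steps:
W = 21/20 (W = -(-5 + 1/(-4))/5 = -(-5 - ¼)/5 = -⅕*(-21/4) = 21/20 ≈ 1.0500)
(W*(-2))*((3*1)*(-3)) = ((21/20)*(-2))*((3*1)*(-3)) = -63*(-3)/10 = -21/10*(-9) = 189/10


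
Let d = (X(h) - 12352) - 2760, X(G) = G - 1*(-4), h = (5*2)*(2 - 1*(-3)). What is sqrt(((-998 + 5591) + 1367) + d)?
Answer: I*sqrt(9098) ≈ 95.383*I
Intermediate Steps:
h = 50 (h = 10*(2 + 3) = 10*5 = 50)
X(G) = 4 + G (X(G) = G + 4 = 4 + G)
d = -15058 (d = ((4 + 50) - 12352) - 2760 = (54 - 12352) - 2760 = -12298 - 2760 = -15058)
sqrt(((-998 + 5591) + 1367) + d) = sqrt(((-998 + 5591) + 1367) - 15058) = sqrt((4593 + 1367) - 15058) = sqrt(5960 - 15058) = sqrt(-9098) = I*sqrt(9098)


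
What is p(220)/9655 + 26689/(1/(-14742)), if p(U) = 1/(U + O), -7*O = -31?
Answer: -5967840009230183/15168005 ≈ -3.9345e+8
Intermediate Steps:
O = 31/7 (O = -⅐*(-31) = 31/7 ≈ 4.4286)
p(U) = 1/(31/7 + U) (p(U) = 1/(U + 31/7) = 1/(31/7 + U))
p(220)/9655 + 26689/(1/(-14742)) = (7/(31 + 7*220))/9655 + 26689/(1/(-14742)) = (7/(31 + 1540))*(1/9655) + 26689/(-1/14742) = (7/1571)*(1/9655) + 26689*(-14742) = (7*(1/1571))*(1/9655) - 393449238 = (7/1571)*(1/9655) - 393449238 = 7/15168005 - 393449238 = -5967840009230183/15168005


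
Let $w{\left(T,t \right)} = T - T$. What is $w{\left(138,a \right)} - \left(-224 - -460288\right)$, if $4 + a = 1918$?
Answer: $-460064$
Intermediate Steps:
$a = 1914$ ($a = -4 + 1918 = 1914$)
$w{\left(T,t \right)} = 0$
$w{\left(138,a \right)} - \left(-224 - -460288\right) = 0 - \left(-224 - -460288\right) = 0 - \left(-224 + 460288\right) = 0 - 460064 = -460064$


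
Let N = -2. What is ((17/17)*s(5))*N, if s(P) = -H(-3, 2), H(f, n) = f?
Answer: -6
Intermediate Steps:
s(P) = 3 (s(P) = -1*(-3) = 3)
((17/17)*s(5))*N = ((17/17)*3)*(-2) = ((17*(1/17))*3)*(-2) = (1*3)*(-2) = 3*(-2) = -6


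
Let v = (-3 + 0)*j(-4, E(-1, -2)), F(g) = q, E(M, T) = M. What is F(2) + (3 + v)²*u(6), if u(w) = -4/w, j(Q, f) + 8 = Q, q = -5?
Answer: -1019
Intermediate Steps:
j(Q, f) = -8 + Q
F(g) = -5
v = 36 (v = (-3 + 0)*(-8 - 4) = -3*(-12) = 36)
F(2) + (3 + v)²*u(6) = -5 + (3 + 36)²*(-4/6) = -5 + 39²*(-4*⅙) = -5 + 1521*(-⅔) = -5 - 1014 = -1019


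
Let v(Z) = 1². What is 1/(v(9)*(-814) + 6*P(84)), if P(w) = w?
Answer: -1/310 ≈ -0.0032258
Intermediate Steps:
v(Z) = 1
1/(v(9)*(-814) + 6*P(84)) = 1/(1*(-814) + 6*84) = 1/(-814 + 504) = 1/(-310) = -1/310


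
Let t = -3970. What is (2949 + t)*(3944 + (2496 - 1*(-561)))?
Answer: -7148021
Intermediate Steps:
(2949 + t)*(3944 + (2496 - 1*(-561))) = (2949 - 3970)*(3944 + (2496 - 1*(-561))) = -1021*(3944 + (2496 + 561)) = -1021*(3944 + 3057) = -1021*7001 = -7148021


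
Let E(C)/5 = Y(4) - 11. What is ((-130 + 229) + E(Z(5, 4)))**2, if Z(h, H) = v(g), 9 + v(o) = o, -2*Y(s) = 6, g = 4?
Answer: 841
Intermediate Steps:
Y(s) = -3 (Y(s) = -1/2*6 = -3)
v(o) = -9 + o
Z(h, H) = -5 (Z(h, H) = -9 + 4 = -5)
E(C) = -70 (E(C) = 5*(-3 - 11) = 5*(-14) = -70)
((-130 + 229) + E(Z(5, 4)))**2 = ((-130 + 229) - 70)**2 = (99 - 70)**2 = 29**2 = 841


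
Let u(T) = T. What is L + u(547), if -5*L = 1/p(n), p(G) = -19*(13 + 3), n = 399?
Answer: 831441/1520 ≈ 547.00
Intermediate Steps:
p(G) = -304 (p(G) = -19*16 = -304)
L = 1/1520 (L = -⅕/(-304) = -⅕*(-1/304) = 1/1520 ≈ 0.00065789)
L + u(547) = 1/1520 + 547 = 831441/1520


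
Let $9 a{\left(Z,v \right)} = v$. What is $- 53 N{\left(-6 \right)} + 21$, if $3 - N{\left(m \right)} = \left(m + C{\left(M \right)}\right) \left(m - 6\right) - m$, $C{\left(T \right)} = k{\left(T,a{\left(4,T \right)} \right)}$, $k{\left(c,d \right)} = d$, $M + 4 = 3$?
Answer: $\frac{12200}{3} \approx 4066.7$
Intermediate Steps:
$M = -1$ ($M = -4 + 3 = -1$)
$a{\left(Z,v \right)} = \frac{v}{9}$
$C{\left(T \right)} = \frac{T}{9}$
$N{\left(m \right)} = 3 + m - \left(-6 + m\right) \left(- \frac{1}{9} + m\right)$ ($N{\left(m \right)} = 3 - \left(\left(m + \frac{1}{9} \left(-1\right)\right) \left(m - 6\right) - m\right) = 3 - \left(\left(m - \frac{1}{9}\right) \left(-6 + m\right) - m\right) = 3 - \left(\left(- \frac{1}{9} + m\right) \left(-6 + m\right) - m\right) = 3 - \left(\left(-6 + m\right) \left(- \frac{1}{9} + m\right) - m\right) = 3 - \left(- m + \left(-6 + m\right) \left(- \frac{1}{9} + m\right)\right) = 3 + \left(m - \left(-6 + m\right) \left(- \frac{1}{9} + m\right)\right) = 3 + m - \left(-6 + m\right) \left(- \frac{1}{9} + m\right)$)
$- 53 N{\left(-6 \right)} + 21 = - 53 \left(\frac{7}{3} - \left(-6\right)^{2} + \frac{64}{9} \left(-6\right)\right) + 21 = - 53 \left(\frac{7}{3} - 36 - \frac{128}{3}\right) + 21 = \left(-53\right) \left(- \frac{229}{3}\right) + 21 = \frac{12137}{3} + 21 = \frac{12200}{3}$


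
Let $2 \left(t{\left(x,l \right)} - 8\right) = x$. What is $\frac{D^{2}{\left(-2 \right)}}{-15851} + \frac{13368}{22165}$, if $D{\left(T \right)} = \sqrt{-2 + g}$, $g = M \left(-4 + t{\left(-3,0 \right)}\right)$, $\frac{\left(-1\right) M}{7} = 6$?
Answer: $\frac{19478893}{31939765} \approx 0.60986$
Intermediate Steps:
$M = -42$ ($M = \left(-7\right) 6 = -42$)
$t{\left(x,l \right)} = 8 + \frac{x}{2}$
$g = -105$ ($g = - 42 \left(-4 + \left(8 + \frac{1}{2} \left(-3\right)\right)\right) = - 42 \left(-4 + \left(8 - \frac{3}{2}\right)\right) = - 42 \left(-4 + \frac{13}{2}\right) = \left(-42\right) \frac{5}{2} = -105$)
$D{\left(T \right)} = i \sqrt{107}$ ($D{\left(T \right)} = \sqrt{-2 - 105} = \sqrt{-107} = i \sqrt{107}$)
$\frac{D^{2}{\left(-2 \right)}}{-15851} + \frac{13368}{22165} = \frac{\left(i \sqrt{107}\right)^{2}}{-15851} + \frac{13368}{22165} = \left(-107\right) \left(- \frac{1}{15851}\right) + 13368 \cdot \frac{1}{22165} = \frac{107}{15851} + \frac{13368}{22165} = \frac{19478893}{31939765}$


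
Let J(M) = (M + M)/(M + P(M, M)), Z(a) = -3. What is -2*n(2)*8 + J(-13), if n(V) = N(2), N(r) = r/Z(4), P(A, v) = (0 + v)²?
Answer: 21/2 ≈ 10.500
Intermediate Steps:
P(A, v) = v²
J(M) = 2*M/(M + M²) (J(M) = (M + M)/(M + M²) = (2*M)/(M + M²) = 2*M/(M + M²))
N(r) = -r/3 (N(r) = r/(-3) = r*(-⅓) = -r/3)
n(V) = -⅔ (n(V) = -⅓*2 = -⅔)
-2*n(2)*8 + J(-13) = -2*(-⅔)*8 + 2/(1 - 13) = (4/3)*8 + 2/(-12) = 32/3 + 2*(-1/12) = 32/3 - ⅙ = 21/2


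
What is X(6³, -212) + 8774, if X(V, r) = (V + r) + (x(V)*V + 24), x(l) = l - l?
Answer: 8802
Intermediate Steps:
x(l) = 0
X(V, r) = 24 + V + r (X(V, r) = (V + r) + (0*V + 24) = (V + r) + (0 + 24) = (V + r) + 24 = 24 + V + r)
X(6³, -212) + 8774 = (24 + 6³ - 212) + 8774 = (24 + 216 - 212) + 8774 = 28 + 8774 = 8802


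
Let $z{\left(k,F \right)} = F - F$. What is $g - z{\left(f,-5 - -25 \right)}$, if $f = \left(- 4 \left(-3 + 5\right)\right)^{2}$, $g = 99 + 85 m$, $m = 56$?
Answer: $4859$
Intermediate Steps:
$g = 4859$ ($g = 99 + 85 \cdot 56 = 99 + 4760 = 4859$)
$f = 64$ ($f = \left(\left(-4\right) 2\right)^{2} = \left(-8\right)^{2} = 64$)
$z{\left(k,F \right)} = 0$
$g - z{\left(f,-5 - -25 \right)} = 4859 - 0 = 4859 + 0 = 4859$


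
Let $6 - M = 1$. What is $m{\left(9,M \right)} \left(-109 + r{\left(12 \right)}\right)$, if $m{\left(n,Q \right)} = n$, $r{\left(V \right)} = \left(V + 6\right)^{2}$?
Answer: $1935$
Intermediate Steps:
$r{\left(V \right)} = \left(6 + V\right)^{2}$
$M = 5$ ($M = 6 - 1 = 5$)
$m{\left(9,M \right)} \left(-109 + r{\left(12 \right)}\right) = 9 \left(-109 + \left(6 + 12\right)^{2}\right) = 9 \left(-109 + 18^{2}\right) = 9 \left(-109 + 324\right) = 9 \cdot 215 = 1935$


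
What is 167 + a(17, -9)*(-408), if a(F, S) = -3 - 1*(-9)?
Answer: -2281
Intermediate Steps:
a(F, S) = 6 (a(F, S) = -3 + 9 = 6)
167 + a(17, -9)*(-408) = 167 + 6*(-408) = 167 - 2448 = -2281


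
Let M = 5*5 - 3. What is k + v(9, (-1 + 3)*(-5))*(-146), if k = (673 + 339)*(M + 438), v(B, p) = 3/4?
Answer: 930821/2 ≈ 4.6541e+5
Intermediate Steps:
M = 22 (M = 25 - 3 = 22)
v(B, p) = ¾ (v(B, p) = 3*(¼) = ¾)
k = 465520 (k = (673 + 339)*(22 + 438) = 1012*460 = 465520)
k + v(9, (-1 + 3)*(-5))*(-146) = 465520 + (¾)*(-146) = 465520 - 219/2 = 930821/2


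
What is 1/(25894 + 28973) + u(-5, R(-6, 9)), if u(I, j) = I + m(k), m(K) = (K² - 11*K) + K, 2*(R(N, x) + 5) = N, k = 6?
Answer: -1591142/54867 ≈ -29.000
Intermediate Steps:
R(N, x) = -5 + N/2
m(K) = K² - 10*K
u(I, j) = -24 + I (u(I, j) = I + 6*(-10 + 6) = I + 6*(-4) = I - 24 = -24 + I)
1/(25894 + 28973) + u(-5, R(-6, 9)) = 1/(25894 + 28973) + (-24 - 5) = 1/54867 - 29 = -1591142/54867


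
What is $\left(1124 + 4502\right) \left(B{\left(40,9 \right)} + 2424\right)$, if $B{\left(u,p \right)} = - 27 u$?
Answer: $7561344$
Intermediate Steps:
$\left(1124 + 4502\right) \left(B{\left(40,9 \right)} + 2424\right) = \left(1124 + 4502\right) \left(\left(-27\right) 40 + 2424\right) = 5626 \left(-1080 + 2424\right) = 5626 \cdot 1344 = 7561344$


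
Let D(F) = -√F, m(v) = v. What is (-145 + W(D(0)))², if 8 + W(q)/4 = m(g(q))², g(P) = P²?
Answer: 31329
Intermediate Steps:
W(q) = -32 + 4*q⁴ (W(q) = -32 + 4*(q²)² = -32 + 4*q⁴)
(-145 + W(D(0)))² = (-145 + (-32 + 4*(-√0)⁴))² = (-145 + (-32 + 4*(-1*0)⁴))² = (-145 + (-32 + 4*0⁴))² = (-145 + (-32 + 4*0))² = (-145 + (-32 + 0))² = (-145 - 32)² = (-177)² = 31329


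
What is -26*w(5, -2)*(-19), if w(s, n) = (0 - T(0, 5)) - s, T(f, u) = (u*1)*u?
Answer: -14820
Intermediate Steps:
T(f, u) = u**2 (T(f, u) = u*u = u**2)
w(s, n) = -25 - s (w(s, n) = (0 - 1*5**2) - s = (0 - 1*25) - s = (0 - 25) - s = -25 - s)
-26*w(5, -2)*(-19) = -26*(-25 - 1*5)*(-19) = -26*(-25 - 5)*(-19) = -26*(-30)*(-19) = 780*(-19) = -14820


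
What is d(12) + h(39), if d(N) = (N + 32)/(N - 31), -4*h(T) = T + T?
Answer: -829/38 ≈ -21.816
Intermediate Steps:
h(T) = -T/2 (h(T) = -(T + T)/4 = -T/2)
d(N) = (32 + N)/(-31 + N)
d(12) + h(39) = (32 + 12)/(-31 + 12) - 1/2*39 = 44/(-19) - 39/2 = -1/19*44 - 39/2 = -44/19 - 39/2 = -829/38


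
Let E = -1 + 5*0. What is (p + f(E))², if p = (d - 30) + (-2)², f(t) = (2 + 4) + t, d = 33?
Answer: 144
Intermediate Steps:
E = -1 (E = -1 + 0 = -1)
f(t) = 6 + t
p = 7 (p = (33 - 30) + (-2)² = 3 + 4 = 7)
(p + f(E))² = (7 + (6 - 1))² = (7 + 5)² = 12² = 144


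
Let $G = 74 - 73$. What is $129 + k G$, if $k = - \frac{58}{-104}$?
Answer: $\frac{6737}{52} \approx 129.56$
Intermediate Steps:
$k = \frac{29}{52}$ ($k = \left(-58\right) \left(- \frac{1}{104}\right) = \frac{29}{52} \approx 0.55769$)
$G = 1$
$129 + k G = 129 + \frac{29}{52} \cdot 1 = 129 + \frac{29}{52} = \frac{6737}{52}$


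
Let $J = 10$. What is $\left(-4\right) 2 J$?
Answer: $-80$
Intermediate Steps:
$\left(-4\right) 2 J = \left(-4\right) 2 \cdot 10 = \left(-8\right) 10 = -80$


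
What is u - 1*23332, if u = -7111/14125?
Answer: -329571611/14125 ≈ -23333.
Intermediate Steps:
u = -7111/14125 (u = -7111*1/14125 = -7111/14125 ≈ -0.50343)
u - 1*23332 = -7111/14125 - 1*23332 = -7111/14125 - 23332 = -329571611/14125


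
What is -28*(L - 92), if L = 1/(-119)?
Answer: 43796/17 ≈ 2576.2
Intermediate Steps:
L = -1/119 ≈ -0.0084034
-28*(L - 92) = -28*(-1/119 - 92) = -28*(-10949/119) = 43796/17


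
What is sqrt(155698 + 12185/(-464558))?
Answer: 3*sqrt(3733535954140538)/464558 ≈ 394.59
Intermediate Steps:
sqrt(155698 + 12185/(-464558)) = sqrt(155698 + 12185*(-1/464558)) = sqrt(155698 - 12185/464558) = sqrt(72330739299/464558) = 3*sqrt(3733535954140538)/464558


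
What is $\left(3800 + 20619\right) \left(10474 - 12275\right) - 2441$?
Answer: $-43981060$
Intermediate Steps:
$\left(3800 + 20619\right) \left(10474 - 12275\right) - 2441 = 24419 \left(-1801\right) - 2441 = -43978619 - 2441 = -43981060$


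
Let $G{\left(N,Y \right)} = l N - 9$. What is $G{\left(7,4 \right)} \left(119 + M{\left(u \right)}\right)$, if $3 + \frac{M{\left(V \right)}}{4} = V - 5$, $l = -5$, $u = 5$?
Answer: $-4708$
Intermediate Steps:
$G{\left(N,Y \right)} = -9 - 5 N$ ($G{\left(N,Y \right)} = - 5 N - 9 = -9 - 5 N$)
$M{\left(V \right)} = -32 + 4 V$ ($M{\left(V \right)} = -12 + 4 \left(V - 5\right) = -12 + 4 \left(-5 + V\right) = -12 + \left(-20 + 4 V\right) = -32 + 4 V$)
$G{\left(7,4 \right)} \left(119 + M{\left(u \right)}\right) = \left(-9 - 35\right) \left(119 + \left(-32 + 4 \cdot 5\right)\right) = \left(-9 - 35\right) \left(119 + \left(-32 + 20\right)\right) = - 44 \left(119 - 12\right) = \left(-44\right) 107 = -4708$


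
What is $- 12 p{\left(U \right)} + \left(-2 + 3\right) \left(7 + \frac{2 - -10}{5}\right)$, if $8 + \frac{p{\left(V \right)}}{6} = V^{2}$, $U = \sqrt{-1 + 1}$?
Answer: $\frac{2927}{5} \approx 585.4$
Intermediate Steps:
$U = 0$ ($U = \sqrt{0} = 0$)
$p{\left(V \right)} = -48 + 6 V^{2}$
$- 12 p{\left(U \right)} + \left(-2 + 3\right) \left(7 + \frac{2 - -10}{5}\right) = - 12 \left(-48 + 6 \cdot 0^{2}\right) + \left(-2 + 3\right) \left(7 + \frac{2 - -10}{5}\right) = - 12 \left(-48 + 6 \cdot 0\right) + 1 \left(7 + \left(2 + 10\right) \frac{1}{5}\right) = - 12 \left(-48 + 0\right) + 1 \left(7 + 12 \cdot \frac{1}{5}\right) = \left(-12\right) \left(-48\right) + 1 \left(7 + \frac{12}{5}\right) = 576 + 1 \cdot \frac{47}{5} = 576 + \frac{47}{5} = \frac{2927}{5}$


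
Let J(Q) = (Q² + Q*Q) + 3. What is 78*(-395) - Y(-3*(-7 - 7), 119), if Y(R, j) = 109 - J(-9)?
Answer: -30754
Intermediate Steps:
J(Q) = 3 + 2*Q² (J(Q) = (Q² + Q²) + 3 = 2*Q² + 3 = 3 + 2*Q²)
Y(R, j) = -56 (Y(R, j) = 109 - (3 + 2*(-9)²) = 109 - (3 + 2*81) = 109 - (3 + 162) = 109 - 1*165 = 109 - 165 = -56)
78*(-395) - Y(-3*(-7 - 7), 119) = 78*(-395) - 1*(-56) = -30810 + 56 = -30754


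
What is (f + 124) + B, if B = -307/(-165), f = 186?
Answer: 51457/165 ≈ 311.86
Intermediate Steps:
B = 307/165 (B = -307*(-1/165) = 307/165 ≈ 1.8606)
(f + 124) + B = (186 + 124) + 307/165 = 310 + 307/165 = 51457/165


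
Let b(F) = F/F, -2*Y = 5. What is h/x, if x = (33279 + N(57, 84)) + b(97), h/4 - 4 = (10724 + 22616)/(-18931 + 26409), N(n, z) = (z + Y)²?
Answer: 506016/597077171 ≈ 0.00084749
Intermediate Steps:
Y = -5/2 (Y = -½*5 = -5/2 ≈ -2.5000)
b(F) = 1
N(n, z) = (-5/2 + z)² (N(n, z) = (z - 5/2)² = (-5/2 + z)²)
h = 126504/3739 (h = 16 + 4*((10724 + 22616)/(-18931 + 26409)) = 16 + 4*(33340/7478) = 16 + 4*(33340*(1/7478)) = 16 + 4*(16670/3739) = 16 + 66680/3739 = 126504/3739 ≈ 33.834)
x = 159689/4 (x = (33279 + (-5 + 2*84)²/4) + 1 = (33279 + (-5 + 168)²/4) + 1 = (33279 + (¼)*163²) + 1 = (33279 + (¼)*26569) + 1 = (33279 + 26569/4) + 1 = 159685/4 + 1 = 159689/4 ≈ 39922.)
h/x = 126504/(3739*(159689/4)) = (126504/3739)*(4/159689) = 506016/597077171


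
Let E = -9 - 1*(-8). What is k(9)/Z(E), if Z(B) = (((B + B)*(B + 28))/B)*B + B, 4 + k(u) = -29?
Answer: ⅗ ≈ 0.60000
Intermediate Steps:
k(u) = -33 (k(u) = -4 - 29 = -33)
E = -1 (E = -9 + 8 = -1)
Z(B) = B + B*(56 + 2*B) (Z(B) = (((2*B)*(28 + B))/B)*B + B = ((2*B*(28 + B))/B)*B + B = (56 + 2*B)*B + B = B*(56 + 2*B) + B = B + B*(56 + 2*B))
k(9)/Z(E) = -33*(-1/(57 + 2*(-1))) = -33*(-1/(57 - 2)) = -33/((-1*55)) = -33/(-55) = -33*(-1/55) = ⅗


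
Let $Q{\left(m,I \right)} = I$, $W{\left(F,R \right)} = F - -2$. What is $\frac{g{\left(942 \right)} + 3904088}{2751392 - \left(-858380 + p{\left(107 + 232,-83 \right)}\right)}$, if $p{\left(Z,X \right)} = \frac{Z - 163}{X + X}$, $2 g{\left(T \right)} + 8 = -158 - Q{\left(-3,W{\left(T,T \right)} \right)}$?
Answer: $\frac{323993239}{299611164} \approx 1.0814$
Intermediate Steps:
$W{\left(F,R \right)} = 2 + F$ ($W{\left(F,R \right)} = F + 2 = 2 + F$)
$g{\left(T \right)} = -84 - \frac{T}{2}$ ($g{\left(T \right)} = -4 + \frac{-158 - \left(2 + T\right)}{2} = -4 + \frac{-160 - T}{2} = -4 - \left(80 + \frac{T}{2}\right) = -84 - \frac{T}{2}$)
$p{\left(Z,X \right)} = \frac{-163 + Z}{2 X}$
$\frac{g{\left(942 \right)} + 3904088}{2751392 - \left(-858380 + p{\left(107 + 232,-83 \right)}\right)} = \frac{\left(-84 - 471\right) + 3904088}{2751392 + \left(858380 - \frac{-163 + \left(107 + 232\right)}{2 \left(-83\right)}\right)} = \frac{\left(-84 - 471\right) + 3904088}{2751392 + \left(858380 - \frac{1}{2} \left(- \frac{1}{83}\right) \left(-163 + 339\right)\right)} = \frac{-555 + 3904088}{2751392 + \left(858380 - \frac{1}{2} \left(- \frac{1}{83}\right) 176\right)} = \frac{3903533}{2751392 + \left(858380 - - \frac{88}{83}\right)} = \frac{3903533}{2751392 + \left(858380 + \frac{88}{83}\right)} = \frac{3903533}{2751392 + \frac{71245628}{83}} = \frac{3903533}{\frac{299611164}{83}} = 3903533 \cdot \frac{83}{299611164} = \frac{323993239}{299611164}$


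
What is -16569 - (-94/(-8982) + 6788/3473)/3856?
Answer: -996508884141691/60142969008 ≈ -16569.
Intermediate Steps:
-16569 - (-94/(-8982) + 6788/3473)/3856 = -16569 - (-94*(-1/8982) + 6788*(1/3473))/3856 = -16569 - (47/4491 + 6788/3473)/3856 = -16569 - 30648139/(15597243*3856) = -16569 - 1*30648139/60142969008 = -16569 - 30648139/60142969008 = -996508884141691/60142969008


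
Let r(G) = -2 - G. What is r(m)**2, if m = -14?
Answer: 144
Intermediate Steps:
r(m)**2 = (-2 - 1*(-14))**2 = (-2 + 14)**2 = 12**2 = 144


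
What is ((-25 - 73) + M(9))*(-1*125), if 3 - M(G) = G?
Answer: 13000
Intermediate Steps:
M(G) = 3 - G
((-25 - 73) + M(9))*(-1*125) = ((-25 - 73) + (3 - 1*9))*(-1*125) = (-98 + (3 - 9))*(-125) = (-98 - 6)*(-125) = -104*(-125) = 13000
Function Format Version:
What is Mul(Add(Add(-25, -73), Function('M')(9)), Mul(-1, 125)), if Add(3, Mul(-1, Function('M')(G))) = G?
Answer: 13000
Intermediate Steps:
Function('M')(G) = Add(3, Mul(-1, G))
Mul(Add(Add(-25, -73), Function('M')(9)), Mul(-1, 125)) = Mul(Add(Add(-25, -73), Add(3, Mul(-1, 9))), Mul(-1, 125)) = Mul(Add(-98, Add(3, -9)), -125) = Mul(Add(-98, -6), -125) = Mul(-104, -125) = 13000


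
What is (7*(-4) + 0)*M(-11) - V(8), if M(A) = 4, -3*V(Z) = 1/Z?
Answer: -2687/24 ≈ -111.96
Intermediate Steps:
V(Z) = -1/(3*Z)
(7*(-4) + 0)*M(-11) - V(8) = (7*(-4) + 0)*4 - (-1)/(3*8) = (-28 + 0)*4 - (-1)/(3*8) = -28*4 - 1*(-1/24) = -112 + 1/24 = -2687/24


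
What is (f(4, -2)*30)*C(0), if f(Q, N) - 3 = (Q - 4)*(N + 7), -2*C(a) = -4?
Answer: 180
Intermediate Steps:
C(a) = 2 (C(a) = -½*(-4) = 2)
f(Q, N) = 3 + (-4 + Q)*(7 + N) (f(Q, N) = 3 + (Q - 4)*(N + 7) = 3 + (-4 + Q)*(7 + N))
(f(4, -2)*30)*C(0) = ((-25 - 4*(-2) + 7*4 - 2*4)*30)*2 = ((-25 + 8 + 28 - 8)*30)*2 = (3*30)*2 = 90*2 = 180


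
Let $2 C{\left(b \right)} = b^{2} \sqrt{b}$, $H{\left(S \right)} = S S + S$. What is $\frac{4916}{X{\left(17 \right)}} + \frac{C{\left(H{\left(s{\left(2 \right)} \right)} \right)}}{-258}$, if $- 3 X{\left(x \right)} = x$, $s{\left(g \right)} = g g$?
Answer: $- \frac{14748}{17} - \frac{200 \sqrt{5}}{129} \approx -871.0$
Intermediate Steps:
$s{\left(g \right)} = g^{2}$
$X{\left(x \right)} = - \frac{x}{3}$
$H{\left(S \right)} = S + S^{2}$ ($H{\left(S \right)} = S^{2} + S = S + S^{2}$)
$C{\left(b \right)} = \frac{b^{\frac{5}{2}}}{2}$ ($C{\left(b \right)} = \frac{b^{2} \sqrt{b}}{2} = \frac{b^{\frac{5}{2}}}{2}$)
$\frac{4916}{X{\left(17 \right)}} + \frac{C{\left(H{\left(s{\left(2 \right)} \right)} \right)}}{-258} = \frac{4916}{\left(- \frac{1}{3}\right) 17} + \frac{\frac{1}{2} \left(2^{2} \left(1 + 2^{2}\right)\right)^{\frac{5}{2}}}{-258} = \frac{4916}{- \frac{17}{3}} + \frac{\left(4 \left(1 + 4\right)\right)^{\frac{5}{2}}}{2} \left(- \frac{1}{258}\right) = 4916 \left(- \frac{3}{17}\right) + \frac{\left(4 \cdot 5\right)^{\frac{5}{2}}}{2} \left(- \frac{1}{258}\right) = - \frac{14748}{17} + \frac{20^{\frac{5}{2}}}{2} \left(- \frac{1}{258}\right) = - \frac{14748}{17} + \frac{800 \sqrt{5}}{2} \left(- \frac{1}{258}\right) = - \frac{14748}{17} + 400 \sqrt{5} \left(- \frac{1}{258}\right) = - \frac{14748}{17} - \frac{200 \sqrt{5}}{129}$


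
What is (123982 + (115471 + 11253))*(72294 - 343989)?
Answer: -68115566670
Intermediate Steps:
(123982 + (115471 + 11253))*(72294 - 343989) = (123982 + 126724)*(-271695) = 250706*(-271695) = -68115566670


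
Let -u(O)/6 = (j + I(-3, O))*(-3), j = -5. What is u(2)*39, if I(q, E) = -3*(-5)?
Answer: 7020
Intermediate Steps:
I(q, E) = 15
u(O) = 180 (u(O) = -6*(-5 + 15)*(-3) = -60*(-3) = -6*(-30) = 180)
u(2)*39 = 180*39 = 7020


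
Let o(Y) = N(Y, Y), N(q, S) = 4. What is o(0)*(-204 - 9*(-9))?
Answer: -492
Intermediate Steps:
o(Y) = 4
o(0)*(-204 - 9*(-9)) = 4*(-204 - 9*(-9)) = 4*(-204 + 81) = 4*(-123) = -492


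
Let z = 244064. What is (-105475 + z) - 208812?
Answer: -70223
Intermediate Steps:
(-105475 + z) - 208812 = (-105475 + 244064) - 208812 = 138589 - 208812 = -70223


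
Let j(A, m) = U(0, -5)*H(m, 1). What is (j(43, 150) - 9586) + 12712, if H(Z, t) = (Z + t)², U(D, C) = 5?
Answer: 117131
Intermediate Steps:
j(A, m) = 5*(1 + m)² (j(A, m) = 5*(m + 1)² = 5*(1 + m)²)
(j(43, 150) - 9586) + 12712 = (5*(1 + 150)² - 9586) + 12712 = (5*151² - 9586) + 12712 = (5*22801 - 9586) + 12712 = (114005 - 9586) + 12712 = 104419 + 12712 = 117131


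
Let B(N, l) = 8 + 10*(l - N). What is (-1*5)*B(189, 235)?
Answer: -2340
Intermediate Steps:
B(N, l) = 8 - 10*N + 10*l (B(N, l) = 8 + (-10*N + 10*l) = 8 - 10*N + 10*l)
(-1*5)*B(189, 235) = (-1*5)*(8 - 10*189 + 10*235) = -5*(8 - 1890 + 2350) = -5*468 = -2340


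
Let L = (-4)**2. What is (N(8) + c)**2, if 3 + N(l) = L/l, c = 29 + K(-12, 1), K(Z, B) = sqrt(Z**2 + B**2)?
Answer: (28 + sqrt(145))**2 ≈ 1603.3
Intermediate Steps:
K(Z, B) = sqrt(B**2 + Z**2)
L = 16
c = 29 + sqrt(145) (c = 29 + sqrt(1**2 + (-12)**2) = 29 + sqrt(1 + 144) = 29 + sqrt(145) ≈ 41.042)
N(l) = -3 + 16/l
(N(8) + c)**2 = ((-3 + 16/8) + (29 + sqrt(145)))**2 = ((-3 + 16*(1/8)) + (29 + sqrt(145)))**2 = ((-3 + 2) + (29 + sqrt(145)))**2 = (-1 + (29 + sqrt(145)))**2 = (28 + sqrt(145))**2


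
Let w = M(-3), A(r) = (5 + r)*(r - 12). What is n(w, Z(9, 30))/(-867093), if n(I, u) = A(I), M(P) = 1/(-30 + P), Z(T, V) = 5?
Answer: 65108/944264277 ≈ 6.8951e-5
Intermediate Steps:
A(r) = (-12 + r)*(5 + r) (A(r) = (5 + r)*(-12 + r) = (-12 + r)*(5 + r))
w = -1/33 (w = 1/(-30 - 3) = 1/(-33) = -1/33 ≈ -0.030303)
n(I, u) = -60 + I² - 7*I
n(w, Z(9, 30))/(-867093) = (-60 + (-1/33)² - 7*(-1/33))/(-867093) = (-60 + 1/1089 + 7/33)*(-1/867093) = -65108/1089*(-1/867093) = 65108/944264277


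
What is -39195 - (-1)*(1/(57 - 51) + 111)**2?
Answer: -966131/36 ≈ -26837.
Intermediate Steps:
-39195 - (-1)*(1/(57 - 51) + 111)**2 = -39195 - (-1)*(1/6 + 111)**2 = -39195 - (-1)*(667/6)**2 = -39195 - (-1)*444889/36 = -39195 - 1*(-444889/36) = -39195 + 444889/36 = -966131/36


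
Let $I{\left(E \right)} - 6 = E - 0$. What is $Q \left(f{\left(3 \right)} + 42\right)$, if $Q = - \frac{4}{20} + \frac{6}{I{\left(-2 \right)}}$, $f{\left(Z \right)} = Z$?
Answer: $\frac{117}{2} \approx 58.5$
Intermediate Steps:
$I{\left(E \right)} = 6 + E$ ($I{\left(E \right)} = 6 + \left(E - 0\right) = 6 + \left(E + 0\right) = 6 + E$)
$Q = \frac{13}{10}$ ($Q = - \frac{4}{20} + \frac{6}{6 - 2} = \left(-4\right) \frac{1}{20} + \frac{6}{4} = - \frac{1}{5} + 6 \cdot \frac{1}{4} = - \frac{1}{5} + \frac{3}{2} = \frac{13}{10} \approx 1.3$)
$Q \left(f{\left(3 \right)} + 42\right) = \frac{13 \left(3 + 42\right)}{10} = \frac{13}{10} \cdot 45 = \frac{117}{2}$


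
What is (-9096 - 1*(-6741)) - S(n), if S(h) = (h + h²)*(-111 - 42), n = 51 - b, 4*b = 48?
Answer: 236325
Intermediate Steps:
b = 12 (b = (¼)*48 = 12)
n = 39 (n = 51 - 1*12 = 51 - 12 = 39)
S(h) = -153*h - 153*h² (S(h) = (h + h²)*(-153) = -153*h - 153*h²)
(-9096 - 1*(-6741)) - S(n) = (-9096 - 1*(-6741)) - (-153)*39*(1 + 39) = (-9096 + 6741) - (-153)*39*40 = -2355 - 1*(-238680) = -2355 + 238680 = 236325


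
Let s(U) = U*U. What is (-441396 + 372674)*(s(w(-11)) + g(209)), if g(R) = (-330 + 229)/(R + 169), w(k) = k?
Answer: -1568132957/189 ≈ -8.2970e+6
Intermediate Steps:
s(U) = U²
g(R) = -101/(169 + R)
(-441396 + 372674)*(s(w(-11)) + g(209)) = (-441396 + 372674)*((-11)² - 101/(169 + 209)) = -68722*(121 - 101/378) = -68722*45637/378 = -1568132957/189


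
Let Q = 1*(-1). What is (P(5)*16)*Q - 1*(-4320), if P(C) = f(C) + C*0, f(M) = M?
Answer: 4240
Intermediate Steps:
Q = -1
P(C) = C (P(C) = C + C*0 = C + 0 = C)
(P(5)*16)*Q - 1*(-4320) = (5*16)*(-1) - 1*(-4320) = 80*(-1) + 4320 = -80 + 4320 = 4240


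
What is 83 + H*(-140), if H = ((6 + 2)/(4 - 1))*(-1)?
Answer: 1369/3 ≈ 456.33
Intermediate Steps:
H = -8/3 (H = (8/3)*(-1) = -8/3 ≈ -2.6667)
83 + H*(-140) = 83 - 8/3*(-140) = 83 + 1120/3 = 1369/3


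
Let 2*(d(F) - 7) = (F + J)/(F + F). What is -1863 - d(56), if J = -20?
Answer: -104729/56 ≈ -1870.2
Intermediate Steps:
d(F) = 7 + (-20 + F)/(4*F) (d(F) = 7 + ((F - 20)/(F + F))/2 = 7 + ((-20 + F)/((2*F)))/2 = 7 + ((-20 + F)*(1/(2*F)))/2 = 7 + ((-20 + F)/(2*F))/2 = 7 + (-20 + F)/(4*F))
-1863 - d(56) = -1863 - (29/4 - 5/56) = -1863 - 1*401/56 = -1863 - 401/56 = -104729/56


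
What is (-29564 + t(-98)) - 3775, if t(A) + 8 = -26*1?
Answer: -33373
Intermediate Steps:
t(A) = -34 (t(A) = -8 - 26*1 = -8 - 26 = -34)
(-29564 + t(-98)) - 3775 = (-29564 - 34) - 3775 = -29598 - 3775 = -33373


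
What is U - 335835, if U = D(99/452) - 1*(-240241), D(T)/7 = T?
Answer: -43207795/452 ≈ -95593.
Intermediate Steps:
D(T) = 7*T
U = 108589625/452 (U = 7*(99/452) - 1*(-240241) = 7*(99*(1/452)) + 240241 = 7*(99/452) + 240241 = 693/452 + 240241 = 108589625/452 ≈ 2.4024e+5)
U - 335835 = 108589625/452 - 335835 = -43207795/452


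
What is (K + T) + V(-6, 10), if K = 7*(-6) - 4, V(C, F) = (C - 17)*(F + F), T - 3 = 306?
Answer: -197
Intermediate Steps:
T = 309 (T = 3 + 306 = 309)
V(C, F) = 2*F*(-17 + C) (V(C, F) = (-17 + C)*(2*F) = 2*F*(-17 + C))
K = -46 (K = -42 - 4 = -46)
(K + T) + V(-6, 10) = (-46 + 309) + 2*10*(-17 - 6) = 263 + 2*10*(-23) = 263 - 460 = -197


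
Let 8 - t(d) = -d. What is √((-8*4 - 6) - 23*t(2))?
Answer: 2*I*√67 ≈ 16.371*I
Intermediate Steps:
t(d) = 8 + d (t(d) = 8 - (-1)*d = 8 + d)
√((-8*4 - 6) - 23*t(2)) = √((-8*4 - 6) - 23*(8 + 2)) = √((-32 - 6) - 23*10) = √(-38 - 230) = √(-268) = 2*I*√67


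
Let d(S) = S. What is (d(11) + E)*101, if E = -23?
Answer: -1212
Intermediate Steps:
(d(11) + E)*101 = (11 - 23)*101 = -12*101 = -1212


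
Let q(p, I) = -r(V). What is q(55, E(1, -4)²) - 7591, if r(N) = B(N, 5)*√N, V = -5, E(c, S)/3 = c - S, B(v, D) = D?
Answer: -7591 - 5*I*√5 ≈ -7591.0 - 11.18*I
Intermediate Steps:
E(c, S) = -3*S + 3*c (E(c, S) = 3*(c - S) = -3*S + 3*c)
r(N) = 5*√N
q(p, I) = -5*I*√5 (q(p, I) = -5*√(-5) = -5*I*√5)
q(55, E(1, -4)²) - 7591 = -5*I*√5 - 7591 = -7591 - 5*I*√5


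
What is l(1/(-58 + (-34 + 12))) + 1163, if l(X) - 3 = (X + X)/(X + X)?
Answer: 1167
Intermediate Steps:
l(X) = 4 (l(X) = 3 + (X + X)/(X + X) = 3 + (2*X)/((2*X)) = 3 + (2*X)*(1/(2*X)) = 3 + 1 = 4)
l(1/(-58 + (-34 + 12))) + 1163 = 4 + 1163 = 1167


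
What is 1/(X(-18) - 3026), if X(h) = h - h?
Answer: -1/3026 ≈ -0.00033047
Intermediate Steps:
X(h) = 0
1/(X(-18) - 3026) = 1/(0 - 3026) = 1/(-3026) = -1/3026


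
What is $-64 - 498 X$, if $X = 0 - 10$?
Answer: $4916$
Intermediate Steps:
$X = -10$ ($X = 0 - 10 = -10$)
$-64 - 498 X = -64 - -4980 = -64 + 4980 = 4916$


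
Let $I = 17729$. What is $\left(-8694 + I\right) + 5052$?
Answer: $14087$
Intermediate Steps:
$\left(-8694 + I\right) + 5052 = \left(-8694 + 17729\right) + 5052 = 9035 + 5052 = 14087$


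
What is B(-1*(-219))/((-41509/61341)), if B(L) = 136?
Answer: -8342376/41509 ≈ -200.98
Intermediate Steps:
B(-1*(-219))/((-41509/61341)) = 136/((-41509/61341)) = 136/((-41509*1/61341)) = 136/(-41509/61341) = 136*(-61341/41509) = -8342376/41509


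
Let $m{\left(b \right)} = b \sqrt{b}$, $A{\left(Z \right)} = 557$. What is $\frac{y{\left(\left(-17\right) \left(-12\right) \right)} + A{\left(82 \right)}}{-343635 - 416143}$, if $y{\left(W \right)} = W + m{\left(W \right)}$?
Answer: $- \frac{761}{759778} - \frac{204 \sqrt{51}}{379889} \approx -0.0048365$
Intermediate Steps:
$m{\left(b \right)} = b^{\frac{3}{2}}$
$y{\left(W \right)} = W + W^{\frac{3}{2}}$
$\frac{y{\left(\left(-17\right) \left(-12\right) \right)} + A{\left(82 \right)}}{-343635 - 416143} = \frac{\left(\left(-17\right) \left(-12\right) + \left(\left(-17\right) \left(-12\right)\right)^{\frac{3}{2}}\right) + 557}{-343635 - 416143} = \frac{\left(204 + 204^{\frac{3}{2}}\right) + 557}{-759778} = \left(\left(204 + 408 \sqrt{51}\right) + 557\right) \left(- \frac{1}{759778}\right) = \left(761 + 408 \sqrt{51}\right) \left(- \frac{1}{759778}\right) = - \frac{761}{759778} - \frac{204 \sqrt{51}}{379889}$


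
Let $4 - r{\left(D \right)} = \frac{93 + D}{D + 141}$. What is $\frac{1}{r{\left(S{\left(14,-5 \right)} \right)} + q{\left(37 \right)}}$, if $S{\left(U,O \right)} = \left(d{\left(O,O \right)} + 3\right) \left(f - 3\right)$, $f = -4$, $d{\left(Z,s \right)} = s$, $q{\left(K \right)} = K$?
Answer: $\frac{155}{6248} \approx 0.024808$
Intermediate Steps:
$S{\left(U,O \right)} = -21 - 7 O$ ($S{\left(U,O \right)} = \left(O + 3\right) \left(-4 - 3\right) = \left(3 + O\right) \left(-7\right) = -21 - 7 O$)
$r{\left(D \right)} = 4 - \frac{93 + D}{141 + D}$ ($r{\left(D \right)} = 4 - \frac{93 + D}{D + 141} = 4 - \frac{93 + D}{141 + D}$)
$\frac{1}{r{\left(S{\left(14,-5 \right)} \right)} + q{\left(37 \right)}} = \frac{1}{\frac{3 \left(157 - -14\right)}{141 - -14} + 37} = \frac{1}{\frac{3 \left(157 + \left(-21 + 35\right)\right)}{141 + \left(-21 + 35\right)} + 37} = \frac{1}{\frac{3 \left(157 + 14\right)}{141 + 14} + 37} = \frac{1}{3 \cdot \frac{1}{155} \cdot 171 + 37} = \frac{1}{\frac{513}{155} + 37} = \frac{1}{\frac{6248}{155}} = \frac{155}{6248}$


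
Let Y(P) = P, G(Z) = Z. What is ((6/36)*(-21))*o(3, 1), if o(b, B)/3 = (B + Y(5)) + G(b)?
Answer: -189/2 ≈ -94.500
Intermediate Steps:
o(b, B) = 15 + 3*B + 3*b (o(b, B) = 3*((B + 5) + b) = 3*((5 + B) + b) = 3*(5 + B + b) = 15 + 3*B + 3*b)
((6/36)*(-21))*o(3, 1) = ((6/36)*(-21))*(15 + 3*1 + 3*3) = ((6*(1/36))*(-21))*(15 + 3 + 9) = ((⅙)*(-21))*27 = -7/2*27 = -189/2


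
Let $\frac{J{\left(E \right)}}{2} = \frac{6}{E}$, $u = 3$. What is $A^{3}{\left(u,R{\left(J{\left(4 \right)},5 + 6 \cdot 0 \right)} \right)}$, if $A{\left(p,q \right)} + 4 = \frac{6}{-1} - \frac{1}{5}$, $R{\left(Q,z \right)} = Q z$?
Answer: $- \frac{132651}{125} \approx -1061.2$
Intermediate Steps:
$J{\left(E \right)} = \frac{12}{E}$ ($J{\left(E \right)} = 2 \frac{6}{E} = \frac{12}{E}$)
$A{\left(p,q \right)} = - \frac{51}{5}$ ($A{\left(p,q \right)} = -4 + \left(\frac{6}{-1} - \frac{1}{5}\right) = -4 + \left(6 \left(-1\right) - \frac{1}{5}\right) = -4 - \frac{31}{5} = - \frac{51}{5}$)
$A^{3}{\left(u,R{\left(J{\left(4 \right)},5 + 6 \cdot 0 \right)} \right)} = \left(- \frac{51}{5}\right)^{3} = - \frac{132651}{125}$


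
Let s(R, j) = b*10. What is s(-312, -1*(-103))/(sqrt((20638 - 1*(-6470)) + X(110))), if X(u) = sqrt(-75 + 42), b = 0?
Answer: 0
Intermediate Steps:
X(u) = I*sqrt(33) (X(u) = sqrt(-33) = I*sqrt(33))
s(R, j) = 0 (s(R, j) = 0*10 = 0)
s(-312, -1*(-103))/(sqrt((20638 - 1*(-6470)) + X(110))) = 0/(sqrt((20638 - 1*(-6470)) + I*sqrt(33))) = 0/(sqrt((20638 + 6470) + I*sqrt(33))) = 0/(sqrt(27108 + I*sqrt(33))) = 0/sqrt(27108 + I*sqrt(33)) = 0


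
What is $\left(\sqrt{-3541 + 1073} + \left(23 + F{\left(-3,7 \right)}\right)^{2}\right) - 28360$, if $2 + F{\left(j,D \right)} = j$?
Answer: $-28036 + 2 i \sqrt{617} \approx -28036.0 + 49.679 i$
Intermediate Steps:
$F{\left(j,D \right)} = -2 + j$
$\left(\sqrt{-3541 + 1073} + \left(23 + F{\left(-3,7 \right)}\right)^{2}\right) - 28360 = \left(\sqrt{-3541 + 1073} + \left(23 - 5\right)^{2}\right) - 28360 = \left(\sqrt{-2468} + \left(23 - 5\right)^{2}\right) - 28360 = \left(2 i \sqrt{617} + 18^{2}\right) - 28360 = \left(2 i \sqrt{617} + 324\right) - 28360 = \left(324 + 2 i \sqrt{617}\right) - 28360 = -28036 + 2 i \sqrt{617}$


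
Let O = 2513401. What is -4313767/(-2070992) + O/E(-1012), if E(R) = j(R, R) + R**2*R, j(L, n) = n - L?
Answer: 2306677882319/1108701425216 ≈ 2.0805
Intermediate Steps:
E(R) = R**3 (E(R) = (R - R) + R**2*R = 0 + R**3 = R**3)
-4313767/(-2070992) + O/E(-1012) = -4313767/(-2070992) + 2513401/((-1012)**3) = -4313767*(-1/2070992) + 2513401/(-1036433728) = 4313767/2070992 + 2513401*(-1/1036433728) = 4313767/2070992 - 228491/94221248 = 2306677882319/1108701425216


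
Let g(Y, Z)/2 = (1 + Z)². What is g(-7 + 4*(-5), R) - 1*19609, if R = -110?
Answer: 4153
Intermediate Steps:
g(Y, Z) = 2*(1 + Z)²
g(-7 + 4*(-5), R) - 1*19609 = 2*(1 - 110)² - 1*19609 = 2*(-109)² - 19609 = 2*11881 - 19609 = 23762 - 19609 = 4153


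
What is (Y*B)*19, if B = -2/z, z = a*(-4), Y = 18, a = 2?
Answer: 171/2 ≈ 85.500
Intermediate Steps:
z = -8 (z = 2*(-4) = -8)
B = ¼ (B = -2/(-8) = -2*(-⅛) = ¼ ≈ 0.25000)
(Y*B)*19 = (18*(¼))*19 = (9/2)*19 = 171/2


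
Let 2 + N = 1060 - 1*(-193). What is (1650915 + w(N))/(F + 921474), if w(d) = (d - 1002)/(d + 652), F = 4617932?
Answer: 1570845747/5270744809 ≈ 0.29803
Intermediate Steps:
N = 1251 (N = -2 + (1060 - 1*(-193)) = -2 + (1060 + 193) = -2 + 1253 = 1251)
w(d) = (-1002 + d)/(652 + d)
(1650915 + w(N))/(F + 921474) = (1650915 + (-1002 + 1251)/(652 + 1251))/(4617932 + 921474) = (1650915 + 249/1903)/5539406 = (1650915 + (1/1903)*249)*(1/5539406) = (1650915 + 249/1903)*(1/5539406) = (3141691494/1903)*(1/5539406) = 1570845747/5270744809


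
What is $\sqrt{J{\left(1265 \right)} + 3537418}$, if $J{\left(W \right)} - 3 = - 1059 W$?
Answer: $\sqrt{2197786} \approx 1482.5$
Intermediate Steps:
$J{\left(W \right)} = 3 - 1059 W$
$\sqrt{J{\left(1265 \right)} + 3537418} = \sqrt{\left(3 - 1339635\right) + 3537418} = \sqrt{-1339632 + 3537418} = \sqrt{2197786}$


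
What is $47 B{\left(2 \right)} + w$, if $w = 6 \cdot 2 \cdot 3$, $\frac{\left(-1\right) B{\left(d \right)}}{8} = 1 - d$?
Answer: $412$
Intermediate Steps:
$B{\left(d \right)} = -8 + 8 d$ ($B{\left(d \right)} = - 8 \left(1 - d\right) = -8 + 8 d$)
$w = 36$ ($w = 12 \cdot 3 = 36$)
$47 B{\left(2 \right)} + w = 47 \left(-8 + 8 \cdot 2\right) + 36 = 47 \left(-8 + 16\right) + 36 = 47 \cdot 8 + 36 = 376 + 36 = 412$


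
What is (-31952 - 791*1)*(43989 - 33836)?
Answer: -332439679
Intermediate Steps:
(-31952 - 791*1)*(43989 - 33836) = (-31952 - 791)*10153 = -32743*10153 = -332439679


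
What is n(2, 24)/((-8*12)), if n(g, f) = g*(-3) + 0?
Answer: 1/16 ≈ 0.062500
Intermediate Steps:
n(g, f) = -3*g (n(g, f) = -3*g + 0 = -3*g)
n(2, 24)/((-8*12)) = (-3*2)/((-8*12)) = -6/(-96) = -6*(-1/96) = 1/16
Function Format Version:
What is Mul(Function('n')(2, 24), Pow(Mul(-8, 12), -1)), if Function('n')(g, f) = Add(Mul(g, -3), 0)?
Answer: Rational(1, 16) ≈ 0.062500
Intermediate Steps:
Function('n')(g, f) = Mul(-3, g) (Function('n')(g, f) = Add(Mul(-3, g), 0) = Mul(-3, g))
Mul(Function('n')(2, 24), Pow(Mul(-8, 12), -1)) = Mul(Mul(-3, 2), Pow(Mul(-8, 12), -1)) = Mul(-6, Pow(-96, -1)) = Mul(-6, Rational(-1, 96)) = Rational(1, 16)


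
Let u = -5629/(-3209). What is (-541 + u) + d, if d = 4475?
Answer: 12629835/3209 ≈ 3935.8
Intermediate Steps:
u = 5629/3209 (u = -5629*(-1/3209) = 5629/3209 ≈ 1.7541)
(-541 + u) + d = (-541 + 5629/3209) + 4475 = -1730440/3209 + 4475 = 12629835/3209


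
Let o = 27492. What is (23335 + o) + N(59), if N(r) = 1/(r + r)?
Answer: 5997587/118 ≈ 50827.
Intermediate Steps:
N(r) = 1/(2*r)
(23335 + o) + N(59) = (23335 + 27492) + (½)/59 = 50827 + (½)*(1/59) = 50827 + 1/118 = 5997587/118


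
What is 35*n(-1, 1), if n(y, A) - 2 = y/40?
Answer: 553/8 ≈ 69.125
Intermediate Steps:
n(y, A) = 2 + y/40
35*n(-1, 1) = 35*(2 + (1/40)*(-1)) = 35*(2 - 1/40) = 35*(79/40) = 553/8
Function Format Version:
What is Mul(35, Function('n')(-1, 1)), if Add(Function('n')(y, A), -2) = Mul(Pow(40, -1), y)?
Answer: Rational(553, 8) ≈ 69.125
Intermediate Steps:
Function('n')(y, A) = Add(2, Mul(Rational(1, 40), y)) (Function('n')(y, A) = Add(2, Mul(Pow(40, -1), y)) = Add(2, Mul(Rational(1, 40), y)))
Mul(35, Function('n')(-1, 1)) = Mul(35, Add(2, Mul(Rational(1, 40), -1))) = Mul(35, Add(2, Rational(-1, 40))) = Mul(35, Rational(79, 40)) = Rational(553, 8)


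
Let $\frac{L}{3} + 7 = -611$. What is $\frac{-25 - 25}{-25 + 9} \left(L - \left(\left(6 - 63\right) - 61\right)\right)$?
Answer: $-5425$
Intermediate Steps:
$L = -1854$ ($L = -21 + 3 \left(-611\right) = -21 - 1833 = -1854$)
$\frac{-25 - 25}{-25 + 9} \left(L - \left(\left(6 - 63\right) - 61\right)\right) = \frac{-25 - 25}{-25 + 9} \left(-1854 - \left(\left(6 - 63\right) - 61\right)\right) = - \frac{50}{-16} \left(-1854 - \left(-57 - 61\right)\right) = \left(-50\right) \left(- \frac{1}{16}\right) \left(-1854 - -118\right) = \frac{25 \left(-1854 + 118\right)}{8} = \frac{25}{8} \left(-1736\right) = -5425$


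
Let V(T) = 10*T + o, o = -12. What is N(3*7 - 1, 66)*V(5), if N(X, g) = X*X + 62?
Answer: 17556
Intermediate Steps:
N(X, g) = 62 + X² (N(X, g) = X² + 62 = 62 + X²)
V(T) = -12 + 10*T (V(T) = 10*T - 12 = -12 + 10*T)
N(3*7 - 1, 66)*V(5) = (62 + (3*7 - 1)²)*(-12 + 10*5) = (62 + (21 - 1)²)*(-12 + 50) = (62 + 20²)*38 = (62 + 400)*38 = 462*38 = 17556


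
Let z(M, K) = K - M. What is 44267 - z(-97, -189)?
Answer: 44359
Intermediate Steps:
44267 - z(-97, -189) = 44267 - (-189 - 1*(-97)) = 44267 - (-189 + 97) = 44267 - 1*(-92) = 44267 + 92 = 44359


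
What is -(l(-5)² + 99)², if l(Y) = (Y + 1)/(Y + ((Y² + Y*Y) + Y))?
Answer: -98029801/10000 ≈ -9803.0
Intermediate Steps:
l(Y) = (1 + Y)/(2*Y + 2*Y²) (l(Y) = (1 + Y)/(Y + ((Y² + Y²) + Y)) = (1 + Y)/(Y + (2*Y² + Y)) = (1 + Y)/(Y + (Y + 2*Y²)) = (1 + Y)/(2*Y + 2*Y²))
-(l(-5)² + 99)² = -(((½)/(-5))² + 99)² = -(((½)*(-⅕))² + 99)² = -((-⅒)² + 99)² = -(1/100 + 99)² = -(9901/100)² = -1*98029801/10000 = -98029801/10000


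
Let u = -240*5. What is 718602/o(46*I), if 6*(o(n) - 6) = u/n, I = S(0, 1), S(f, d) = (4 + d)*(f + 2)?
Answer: 8263923/64 ≈ 1.2912e+5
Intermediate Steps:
u = -1200
S(f, d) = (2 + f)*(4 + d) (S(f, d) = (4 + d)*(2 + f) = (2 + f)*(4 + d))
I = 10 (I = 8 + 2*1 + 4*0 + 1*0 = 8 + 2 + 0 + 0 = 10)
o(n) = 6 - 200/n (o(n) = 6 + (-1200/n)/6 = 6 - 200/n)
718602/o(46*I) = 718602/(6 - 200/(46*10)) = 718602/(6 - 200/460) = 718602/(6 - 200*1/460) = 718602/(6 - 10/23) = 718602/(128/23) = 718602*(23/128) = 8263923/64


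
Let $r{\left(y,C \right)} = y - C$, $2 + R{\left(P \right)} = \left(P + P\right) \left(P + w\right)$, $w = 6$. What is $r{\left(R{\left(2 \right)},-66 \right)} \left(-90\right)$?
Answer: $-8640$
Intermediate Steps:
$R{\left(P \right)} = -2 + 2 P \left(6 + P\right)$ ($R{\left(P \right)} = -2 + \left(P + P\right) \left(P + 6\right) = -2 + 2 P \left(6 + P\right)$)
$r{\left(R{\left(2 \right)},-66 \right)} \left(-90\right) = \left(\left(-2 + 2 \cdot 2^{2} + 12 \cdot 2\right) - -66\right) \left(-90\right) = \left(\left(-2 + 2 \cdot 4 + 24\right) + 66\right) \left(-90\right) = \left(\left(-2 + 8 + 24\right) + 66\right) \left(-90\right) = \left(30 + 66\right) \left(-90\right) = 96 \left(-90\right) = -8640$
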